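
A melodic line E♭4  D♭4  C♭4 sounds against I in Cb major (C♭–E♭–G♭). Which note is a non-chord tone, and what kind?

The harmony at that moment is C♭ major triad (C♭, E♭, G♭); D♭4 is not a chord tone.
It is approached by step down from E♭4 and left by step down to C♭4.
Step in, step out in the same direction — a passing tone.

D♭4 is a passing tone.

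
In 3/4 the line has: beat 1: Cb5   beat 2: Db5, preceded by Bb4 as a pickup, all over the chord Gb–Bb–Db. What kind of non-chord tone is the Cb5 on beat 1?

The harmony at that moment is Gb major triad (Gb, Bb, Db); Cb5 is not a chord tone.
It is approached by step up from Bb4 and left by step up to Db5.
Step in, step out in the same direction — a passing tone.

Passing tone.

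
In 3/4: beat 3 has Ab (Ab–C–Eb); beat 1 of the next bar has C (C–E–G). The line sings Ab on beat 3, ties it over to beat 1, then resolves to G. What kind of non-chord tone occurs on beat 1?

The harmony at that moment is C major triad (C, E, G); Ab is not a chord tone.
It is held over (the same pitch as the preceding Ab) and left by step down to G.
Held over from the previous chord and resolving down by step — a suspension.

Suspension.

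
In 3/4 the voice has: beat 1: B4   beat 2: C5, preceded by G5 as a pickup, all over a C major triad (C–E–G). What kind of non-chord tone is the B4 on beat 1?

The harmony at that moment is C major triad (C, E, G); B4 is not a chord tone.
It is approached by leap down from G5 and left by step up to C5.
Leap in, step out, metrically accented — an appoggiatura.

Appoggiatura.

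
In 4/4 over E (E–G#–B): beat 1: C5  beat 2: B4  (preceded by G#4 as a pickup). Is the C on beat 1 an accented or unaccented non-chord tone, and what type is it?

Accented appoggiatura.

The harmony at that moment is E major triad (E, G#, B); C5 is not a chord tone.
It is approached by leap up from G#4 and left by step down to B4.
Leap in, step out — an appoggiatura.
It falls on the downbeat, so it is accented.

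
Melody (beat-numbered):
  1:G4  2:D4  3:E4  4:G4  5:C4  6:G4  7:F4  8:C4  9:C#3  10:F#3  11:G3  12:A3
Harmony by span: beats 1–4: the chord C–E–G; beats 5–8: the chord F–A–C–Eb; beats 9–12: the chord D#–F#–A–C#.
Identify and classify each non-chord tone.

The harmony at that moment is C major triad (C, E, G); D4 is not a chord tone.
It is approached by leap down from G4 and left by step up to E4.
Leap in, step out — an appoggiatura.
The harmony at that moment is F dominant seventh chord (F, A, C, Eb); G4 is not a chord tone.
It is approached by leap up from C4 and left by step down to F4.
Leap in, step out — an appoggiatura.
The harmony at that moment is D# half-diminished seventh chord (D#, F#, A, C#); G3 is not a chord tone.
It is approached by step up from F#3 and left by step up to A3.
Step in, step out in the same direction — a passing tone.

D4 (beat 2) — appoggiatura; G4 (beat 6) — appoggiatura; G3 (beat 11) — passing tone.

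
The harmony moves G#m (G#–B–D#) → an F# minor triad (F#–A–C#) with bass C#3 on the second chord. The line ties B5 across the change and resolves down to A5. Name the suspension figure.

7–6 suspension.

At the second chord the bass is C#3. The suspended B5 lies a seventh above the bass; after resolving down by step to A5, the interval above the bass becomes a sixth.
Suspension figures are named by those two intervals: 7–6.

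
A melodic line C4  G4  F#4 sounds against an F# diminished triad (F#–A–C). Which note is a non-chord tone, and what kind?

The harmony at that moment is F# diminished triad (F#, A, C); G4 is not a chord tone.
It is approached by leap up from C4 and left by step down to F#4.
Leap in, step out — an appoggiatura.

G4 is an appoggiatura.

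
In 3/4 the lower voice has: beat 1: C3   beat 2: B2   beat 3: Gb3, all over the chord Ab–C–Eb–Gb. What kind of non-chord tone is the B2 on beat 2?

Escape tone.

The harmony at that moment is Ab dominant seventh chord (Ab, C, Eb, Gb); B2 is not a chord tone.
It is approached by step down from C3 and left by leap up to Gb3.
Step in, leap out, on a weak beat — an escape tone.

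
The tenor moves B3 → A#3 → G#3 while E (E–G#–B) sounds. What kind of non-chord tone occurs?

A#3 is a passing tone.

The harmony at that moment is E major triad (E, G#, B); A#3 is not a chord tone.
It is approached by step down from B3 and left by step down to G#3.
Step in, step out in the same direction — a passing tone.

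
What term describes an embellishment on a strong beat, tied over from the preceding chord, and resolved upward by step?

Retardation.

Approach: by preparation — the pitch is first a chord tone, then held (tied or repeated) while the harmony changes under it. Departure: up by step. Metric position: strong.
A prepared dissonance that resolves upward by step — a retardation. (The same figure resolving downward would be a suspension.)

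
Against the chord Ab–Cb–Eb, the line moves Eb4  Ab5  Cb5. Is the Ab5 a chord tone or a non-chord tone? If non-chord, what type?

Chord tone (the root of Ab minor triad).

Ab minor triad contains Ab, Cb, Eb; Ab is the root, so it is a chord tone.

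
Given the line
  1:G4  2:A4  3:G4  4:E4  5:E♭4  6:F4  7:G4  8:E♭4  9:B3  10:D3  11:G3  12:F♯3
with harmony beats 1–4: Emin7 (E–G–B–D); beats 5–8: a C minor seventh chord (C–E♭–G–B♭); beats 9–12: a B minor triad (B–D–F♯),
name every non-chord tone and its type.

A4 (beat 2) — neighbor tone; F4 (beat 6) — passing tone; G3 (beat 11) — appoggiatura.

The harmony at that moment is E minor seventh chord (E, G, B, D); A4 is not a chord tone.
It is approached by step up from G4 and left by step down to G4.
Step away and step back to the same note — a neighbor tone (upper neighbor).
The harmony at that moment is C minor seventh chord (C, E♭, G, B♭); F4 is not a chord tone.
It is approached by step up from E♭4 and left by step up to G4.
Step in, step out in the same direction — a passing tone.
The harmony at that moment is B minor triad (B, D, F♯); G3 is not a chord tone.
It is approached by leap up from D3 and left by step down to F♯3.
Leap in, step out — an appoggiatura.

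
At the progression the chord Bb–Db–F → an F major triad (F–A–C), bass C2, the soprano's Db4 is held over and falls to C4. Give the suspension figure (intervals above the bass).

At the second chord the bass is C2. The suspended Db4 lies a ninth above the bass; after resolving down by step to C4, the interval above the bass becomes an octave.
Suspension figures are named by those two intervals: 9–8.

9–8 suspension.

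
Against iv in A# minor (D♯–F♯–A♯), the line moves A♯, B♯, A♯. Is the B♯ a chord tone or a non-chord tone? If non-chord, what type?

Non-chord tone — a neighbor tone.

The harmony at that moment is D♯ minor triad (D♯, F♯, A♯); B♯ is not a chord tone.
It is approached by step up from A♯ and left by step down to A♯.
Step away and step back to the same note — a neighbor tone (upper neighbor).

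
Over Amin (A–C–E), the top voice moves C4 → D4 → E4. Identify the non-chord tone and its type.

The harmony at that moment is A minor triad (A, C, E); D4 is not a chord tone.
It is approached by step up from C4 and left by step up to E4.
Step in, step out in the same direction — a passing tone.

D4 is a passing tone.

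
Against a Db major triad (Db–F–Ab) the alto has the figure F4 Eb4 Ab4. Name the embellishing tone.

The harmony at that moment is Db major triad (Db, F, Ab); Eb4 is not a chord tone.
It is approached by step down from F4 and left by leap up to Ab4.
Step in, leap out — an escape tone.

Eb4 is an escape tone.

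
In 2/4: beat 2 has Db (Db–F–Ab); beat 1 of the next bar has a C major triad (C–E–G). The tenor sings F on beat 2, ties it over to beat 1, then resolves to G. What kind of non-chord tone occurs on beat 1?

Retardation.

The harmony at that moment is C major triad (C, E, G); F is not a chord tone.
It is held over (the same pitch as the preceding F) and left by step up to G.
Held over from the previous chord and resolving up by step — a retardation.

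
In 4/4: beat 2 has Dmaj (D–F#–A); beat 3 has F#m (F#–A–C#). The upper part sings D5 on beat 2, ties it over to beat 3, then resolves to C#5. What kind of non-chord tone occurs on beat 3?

The harmony at that moment is F# minor triad (F#, A, C#); D5 is not a chord tone.
It is held over (the same pitch as the preceding D5) and left by step down to C#5.
Held over from the previous chord and resolving down by step — a suspension.

Suspension.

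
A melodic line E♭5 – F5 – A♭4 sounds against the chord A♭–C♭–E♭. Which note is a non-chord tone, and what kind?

F5 is an escape tone.

The harmony at that moment is A♭ minor triad (A♭, C♭, E♭); F5 is not a chord tone.
It is approached by step up from E♭5 and left by leap down to A♭4.
Step in, leap out — an escape tone.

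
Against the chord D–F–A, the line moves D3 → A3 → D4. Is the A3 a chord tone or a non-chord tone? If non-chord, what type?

D minor triad contains D, F, A; A is the fifth, so it is a chord tone.

Chord tone (the fifth of D minor triad).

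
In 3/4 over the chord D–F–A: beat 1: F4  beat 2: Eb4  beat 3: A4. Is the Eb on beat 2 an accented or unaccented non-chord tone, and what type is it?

The harmony at that moment is D minor triad (D, F, A); Eb4 is not a chord tone.
It is approached by step down from F4 and left by leap up to A4.
Step in, leap out — an escape tone.
It falls on a weak beat, so it is unaccented.

Unaccented escape tone.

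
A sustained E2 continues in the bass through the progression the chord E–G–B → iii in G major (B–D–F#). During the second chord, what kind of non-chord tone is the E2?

The harmony at that moment is B minor triad (B, D, F#); E2 is not a chord tone.
It is held over (the same pitch as the preceding E2) and then sustained as the same pitch into the next harmony.
Sustained through a change of harmony — a pedal tone.

Pedal tone (pedal point).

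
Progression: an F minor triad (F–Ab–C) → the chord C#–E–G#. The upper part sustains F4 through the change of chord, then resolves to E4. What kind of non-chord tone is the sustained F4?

The harmony at that moment is C# minor triad (C#, E, G#); F4 is not a chord tone.
It is held over (the same pitch as the preceding F4) and left by step down to E4.
Held over from the previous chord and resolving down by step — a suspension.

F4 is a suspension.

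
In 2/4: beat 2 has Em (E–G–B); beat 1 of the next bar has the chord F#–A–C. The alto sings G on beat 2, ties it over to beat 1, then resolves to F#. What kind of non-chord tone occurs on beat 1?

Suspension.

The harmony at that moment is F# diminished triad (F#, A, C); G is not a chord tone.
It is held over (the same pitch as the preceding G) and left by step down to F#.
Held over from the previous chord and resolving down by step — a suspension.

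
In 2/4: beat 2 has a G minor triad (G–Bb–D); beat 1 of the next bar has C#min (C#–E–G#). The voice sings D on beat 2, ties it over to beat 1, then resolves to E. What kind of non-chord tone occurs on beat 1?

Retardation.

The harmony at that moment is C# minor triad (C#, E, G#); D is not a chord tone.
It is held over (the same pitch as the preceding D) and left by step up to E.
Held over from the previous chord and resolving up by step — a retardation.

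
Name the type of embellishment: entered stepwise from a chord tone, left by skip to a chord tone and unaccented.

Approach: by step. Departure: by leap. Metric position: weak.
Step in, leap out, from a weak position — an escape tone (échappée). (It is the mirror image of the appoggiatura, which leaps in and steps out on a strong beat.)

Escape tone.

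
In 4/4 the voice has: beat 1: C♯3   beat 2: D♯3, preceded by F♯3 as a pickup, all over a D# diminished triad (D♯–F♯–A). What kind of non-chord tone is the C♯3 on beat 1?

The harmony at that moment is D♯ diminished triad (D♯, F♯, A); C♯3 is not a chord tone.
It is approached by leap down from F♯3 and left by step up to D♯3.
Leap in, step out, metrically accented — an appoggiatura.

Appoggiatura.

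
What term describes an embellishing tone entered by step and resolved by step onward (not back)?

Approach: by step. Departure: by step, continuing in the same direction.
Stepwise on both sides with no change of direction means the note fills in the space between two different chord tones — a passing tone. (Had it turned back to its starting note it would be a neighbor tone instead.)

Passing tone.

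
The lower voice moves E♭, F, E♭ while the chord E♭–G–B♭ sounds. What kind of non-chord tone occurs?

The harmony at that moment is E♭ major triad (E♭, G, B♭); F is not a chord tone.
It is approached by step up from E♭ and left by step down to E♭.
Step away and step back to the same note — a neighbor tone (upper neighbor).

F is a neighbor tone.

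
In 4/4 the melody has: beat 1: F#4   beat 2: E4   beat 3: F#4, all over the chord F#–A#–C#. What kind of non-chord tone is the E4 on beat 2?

Lower neighbor tone.

The harmony at that moment is F# major triad (F#, A#, C#); E4 is not a chord tone.
It is approached by step down from F#4 and left by step up to F#4.
Step away and step back to the same note — a neighbor tone (lower neighbor).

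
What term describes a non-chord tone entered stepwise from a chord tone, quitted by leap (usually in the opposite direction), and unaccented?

Escape tone.

Approach: by step. Departure: by leap. Metric position: weak.
Step in, leap out, from a weak position — an escape tone (échappée). (It is the mirror image of the appoggiatura, which leaps in and steps out on a strong beat.)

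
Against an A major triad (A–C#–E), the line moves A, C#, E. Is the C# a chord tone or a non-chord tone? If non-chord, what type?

Chord tone (the third of A major triad).

A major triad contains A, C#, E; C# is the third, so it is a chord tone.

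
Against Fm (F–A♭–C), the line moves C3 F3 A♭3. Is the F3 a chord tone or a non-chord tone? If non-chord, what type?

Chord tone (the root of F minor triad).

F minor triad contains F, A♭, C; F is the root, so it is a chord tone.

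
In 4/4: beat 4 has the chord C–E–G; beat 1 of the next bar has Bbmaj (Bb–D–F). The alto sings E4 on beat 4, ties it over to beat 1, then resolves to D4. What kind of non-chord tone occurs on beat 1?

Suspension.

The harmony at that moment is Bb major triad (Bb, D, F); E4 is not a chord tone.
It is held over (the same pitch as the preceding E4) and left by step down to D4.
Held over from the previous chord and resolving down by step — a suspension.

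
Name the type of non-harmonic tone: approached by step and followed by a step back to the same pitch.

Neighbor tone.

Approach: by step. Departure: by step in the opposite direction, back to the starting pitch.
Stepwise on both sides but reversing to return to the same chord tone — a neighbor tone. (Had it continued onward in the same direction it would be a passing tone instead.)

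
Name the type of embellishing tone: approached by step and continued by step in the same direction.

Passing tone.

Approach: by step. Departure: by step, continuing in the same direction.
Stepwise on both sides with no change of direction means the note fills in the space between two different chord tones — a passing tone. (Had it turned back to its starting note it would be a neighbor tone instead.)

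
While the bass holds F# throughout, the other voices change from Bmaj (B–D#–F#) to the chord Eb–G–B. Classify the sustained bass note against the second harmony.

The harmony at that moment is Eb augmented triad (Eb, G, B); F# is not a chord tone.
It is held over (the same pitch as the preceding F#) and then sustained as the same pitch into the next harmony.
Sustained through a change of harmony — a pedal tone.

Pedal tone (pedal point).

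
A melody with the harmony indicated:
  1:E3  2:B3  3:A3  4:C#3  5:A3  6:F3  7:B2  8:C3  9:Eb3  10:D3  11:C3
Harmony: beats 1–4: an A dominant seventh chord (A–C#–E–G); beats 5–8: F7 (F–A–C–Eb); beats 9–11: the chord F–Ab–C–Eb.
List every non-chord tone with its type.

B3 (beat 2) — appoggiatura; B2 (beat 7) — appoggiatura; D3 (beat 10) — passing tone.

The harmony at that moment is A dominant seventh chord (A, C#, E, G); B3 is not a chord tone.
It is approached by leap up from E3 and left by step down to A3.
Leap in, step out — an appoggiatura.
The harmony at that moment is F dominant seventh chord (F, A, C, Eb); B2 is not a chord tone.
It is approached by leap down from F3 and left by step up to C3.
Leap in, step out — an appoggiatura.
The harmony at that moment is F minor seventh chord (F, Ab, C, Eb); D3 is not a chord tone.
It is approached by step down from Eb3 and left by step down to C3.
Step in, step out in the same direction — a passing tone.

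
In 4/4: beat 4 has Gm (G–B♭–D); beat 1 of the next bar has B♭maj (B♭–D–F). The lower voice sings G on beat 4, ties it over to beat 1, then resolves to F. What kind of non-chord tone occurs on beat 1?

The harmony at that moment is B♭ major triad (B♭, D, F); G is not a chord tone.
It is held over (the same pitch as the preceding G) and left by step down to F.
Held over from the previous chord and resolving down by step — a suspension.

Suspension.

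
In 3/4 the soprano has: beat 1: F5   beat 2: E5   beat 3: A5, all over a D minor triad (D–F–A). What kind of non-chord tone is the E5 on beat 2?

Escape tone.

The harmony at that moment is D minor triad (D, F, A); E5 is not a chord tone.
It is approached by step down from F5 and left by leap up to A5.
Step in, leap out, on a weak beat — an escape tone.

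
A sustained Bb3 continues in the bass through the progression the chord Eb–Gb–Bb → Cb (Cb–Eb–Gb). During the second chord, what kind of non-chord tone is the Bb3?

The harmony at that moment is Cb major triad (Cb, Eb, Gb); Bb3 is not a chord tone.
It is held over (the same pitch as the preceding Bb3) and then sustained as the same pitch into the next harmony.
Sustained through a change of harmony — a pedal tone.

Pedal tone (pedal point).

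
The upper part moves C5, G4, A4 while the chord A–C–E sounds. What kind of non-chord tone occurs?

G4 is an appoggiatura.

The harmony at that moment is A minor triad (A, C, E); G4 is not a chord tone.
It is approached by leap down from C5 and left by step up to A4.
Leap in, step out — an appoggiatura.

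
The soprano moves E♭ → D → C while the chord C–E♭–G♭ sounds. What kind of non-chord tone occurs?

D is a passing tone.

The harmony at that moment is C diminished triad (C, E♭, G♭); D is not a chord tone.
It is approached by step down from E♭ and left by step down to C.
Step in, step out in the same direction — a passing tone.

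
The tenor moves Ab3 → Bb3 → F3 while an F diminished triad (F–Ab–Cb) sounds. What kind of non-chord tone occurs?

The harmony at that moment is F diminished triad (F, Ab, Cb); Bb3 is not a chord tone.
It is approached by step up from Ab3 and left by leap down to F3.
Step in, leap out — an escape tone.

Bb3 is an escape tone.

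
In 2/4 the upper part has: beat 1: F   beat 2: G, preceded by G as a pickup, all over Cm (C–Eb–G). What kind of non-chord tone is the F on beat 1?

Lower neighbor tone.

The harmony at that moment is C minor triad (C, Eb, G); F is not a chord tone.
It is approached by step down from G and left by step up to G.
Step away and step back to the same note — a neighbor tone (lower neighbor).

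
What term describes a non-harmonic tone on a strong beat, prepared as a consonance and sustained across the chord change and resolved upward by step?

Approach: by preparation — the pitch is first a chord tone, then held (tied or repeated) while the harmony changes under it. Departure: up by step. Metric position: strong.
A prepared dissonance that resolves upward by step — a retardation. (The same figure resolving downward would be a suspension.)

Retardation.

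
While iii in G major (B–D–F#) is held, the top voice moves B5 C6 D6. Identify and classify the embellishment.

The harmony at that moment is B minor triad (B, D, F#); C6 is not a chord tone.
It is approached by step up from B5 and left by step up to D6.
Step in, step out in the same direction — a passing tone.

C6 is a passing tone.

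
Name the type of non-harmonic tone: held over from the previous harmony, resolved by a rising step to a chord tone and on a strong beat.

Approach: by preparation — the pitch is first a chord tone, then held (tied or repeated) while the harmony changes under it. Departure: up by step. Metric position: strong.
A prepared dissonance that resolves upward by step — a retardation. (The same figure resolving downward would be a suspension.)

Retardation.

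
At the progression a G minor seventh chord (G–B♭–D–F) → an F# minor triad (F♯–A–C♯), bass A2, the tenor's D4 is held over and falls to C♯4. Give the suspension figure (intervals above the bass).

4–3 suspension.

At the second chord the bass is A2. The suspended D4 lies a fourth above the bass; after resolving down by step to C♯4, the interval above the bass becomes a third.
Suspension figures are named by those two intervals: 4–3.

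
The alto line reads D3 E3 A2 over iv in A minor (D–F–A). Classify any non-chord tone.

E3 is an escape tone.

The harmony at that moment is D minor triad (D, F, A); E3 is not a chord tone.
It is approached by step up from D3 and left by leap down to A2.
Step in, leap out — an escape tone.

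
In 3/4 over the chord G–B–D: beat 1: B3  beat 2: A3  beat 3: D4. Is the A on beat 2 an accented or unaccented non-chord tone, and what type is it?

The harmony at that moment is G major triad (G, B, D); A3 is not a chord tone.
It is approached by step down from B3 and left by leap up to D4.
Step in, leap out — an escape tone.
It falls on a weak beat, so it is unaccented.

Unaccented escape tone.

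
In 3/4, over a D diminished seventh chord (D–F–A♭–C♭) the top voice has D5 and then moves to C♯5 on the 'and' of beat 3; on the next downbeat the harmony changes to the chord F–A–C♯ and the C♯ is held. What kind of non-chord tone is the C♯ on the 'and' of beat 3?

Anticipation.

The harmony at that moment is D diminished seventh chord (D, F, A♭, C♭); C♯5 is not a chord tone.
It is approached by step down from D5 and then sustained as the same pitch into the next harmony.
Arriving early and becoming a chord tone when the harmony changes — an anticipation.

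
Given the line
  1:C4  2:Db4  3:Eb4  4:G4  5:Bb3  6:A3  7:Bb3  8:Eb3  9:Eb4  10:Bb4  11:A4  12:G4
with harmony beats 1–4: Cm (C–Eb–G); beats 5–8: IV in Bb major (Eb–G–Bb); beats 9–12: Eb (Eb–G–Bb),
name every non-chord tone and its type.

Db4 (beat 2) — passing tone; A3 (beat 6) — neighbor tone; A4 (beat 11) — passing tone.

The harmony at that moment is C minor triad (C, Eb, G); Db4 is not a chord tone.
It is approached by step up from C4 and left by step up to Eb4.
Step in, step out in the same direction — a passing tone.
The harmony at that moment is Eb major triad (Eb, G, Bb); A3 is not a chord tone.
It is approached by step down from Bb3 and left by step up to Bb3.
Step away and step back to the same note — a neighbor tone (lower neighbor).
The harmony at that moment is Eb major triad (Eb, G, Bb); A4 is not a chord tone.
It is approached by step down from Bb4 and left by step down to G4.
Step in, step out in the same direction — a passing tone.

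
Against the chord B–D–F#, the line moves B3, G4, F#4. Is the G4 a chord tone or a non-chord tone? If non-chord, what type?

The harmony at that moment is B minor triad (B, D, F#); G4 is not a chord tone.
It is approached by leap up from B3 and left by step down to F#4.
Leap in, step out — an appoggiatura.

Non-chord tone — an appoggiatura.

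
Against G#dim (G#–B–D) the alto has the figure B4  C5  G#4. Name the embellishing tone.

The harmony at that moment is G# diminished triad (G#, B, D); C5 is not a chord tone.
It is approached by step up from B4 and left by leap down to G#4.
Step in, leap out — an escape tone.

C5 is an escape tone.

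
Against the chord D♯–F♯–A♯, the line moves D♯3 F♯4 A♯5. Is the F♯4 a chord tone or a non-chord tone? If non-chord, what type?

D# minor triad contains D♯, F♯, A♯; F♯ is the third, so it is a chord tone.

Chord tone (the third of D# minor triad).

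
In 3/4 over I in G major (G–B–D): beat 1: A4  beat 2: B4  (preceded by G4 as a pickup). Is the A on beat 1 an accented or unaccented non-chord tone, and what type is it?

The harmony at that moment is G major triad (G, B, D); A4 is not a chord tone.
It is approached by step up from G4 and left by step up to B4.
Step in, step out in the same direction — a passing tone.
It falls on the downbeat, so it is accented.

Accented passing tone.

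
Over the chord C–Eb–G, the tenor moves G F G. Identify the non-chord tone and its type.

The harmony at that moment is C minor triad (C, Eb, G); F is not a chord tone.
It is approached by step down from G and left by step up to G.
Step away and step back to the same note — a neighbor tone (lower neighbor).

F is a neighbor tone.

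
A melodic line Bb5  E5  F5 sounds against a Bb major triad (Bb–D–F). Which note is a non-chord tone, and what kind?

The harmony at that moment is Bb major triad (Bb, D, F); E5 is not a chord tone.
It is approached by leap down from Bb5 and left by step up to F5.
Leap in, step out — an appoggiatura.

E5 is an appoggiatura.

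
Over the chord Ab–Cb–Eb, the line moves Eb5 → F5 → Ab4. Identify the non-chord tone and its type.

The harmony at that moment is Ab minor triad (Ab, Cb, Eb); F5 is not a chord tone.
It is approached by step up from Eb5 and left by leap down to Ab4.
Step in, leap out — an escape tone.

F5 is an escape tone.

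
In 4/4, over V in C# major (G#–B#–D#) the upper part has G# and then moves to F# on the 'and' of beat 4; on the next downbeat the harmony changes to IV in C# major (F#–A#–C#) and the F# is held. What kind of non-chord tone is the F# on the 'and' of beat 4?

Anticipation.

The harmony at that moment is G# major triad (G#, B#, D#); F# is not a chord tone.
It is approached by step down from G# and then sustained as the same pitch into the next harmony.
Arriving early and becoming a chord tone when the harmony changes — an anticipation.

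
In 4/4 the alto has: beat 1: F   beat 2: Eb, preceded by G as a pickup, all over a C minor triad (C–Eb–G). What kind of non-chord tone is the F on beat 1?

Passing tone.

The harmony at that moment is C minor triad (C, Eb, G); F is not a chord tone.
It is approached by step down from G and left by step down to Eb.
Step in, step out in the same direction — a passing tone.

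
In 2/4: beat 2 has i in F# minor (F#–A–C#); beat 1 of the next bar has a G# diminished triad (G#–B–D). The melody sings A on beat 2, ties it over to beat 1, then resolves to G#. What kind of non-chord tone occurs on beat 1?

The harmony at that moment is G# diminished triad (G#, B, D); A is not a chord tone.
It is held over (the same pitch as the preceding A) and left by step down to G#.
Held over from the previous chord and resolving down by step — a suspension.

Suspension.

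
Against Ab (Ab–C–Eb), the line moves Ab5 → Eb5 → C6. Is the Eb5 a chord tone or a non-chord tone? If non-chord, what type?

Ab major triad contains Ab, C, Eb; Eb is the fifth, so it is a chord tone.

Chord tone (the fifth of Ab major triad).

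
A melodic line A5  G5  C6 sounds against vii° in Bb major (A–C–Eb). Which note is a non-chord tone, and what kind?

The harmony at that moment is A diminished triad (A, C, Eb); G5 is not a chord tone.
It is approached by step down from A5 and left by leap up to C6.
Step in, leap out — an escape tone.

G5 is an escape tone.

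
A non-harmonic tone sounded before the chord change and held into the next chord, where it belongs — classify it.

Approach: ahead of the chord change (typically by step), so it is dissonant against the current harmony. Departure: none — the same pitch is restated or held and is a chord tone of the new harmony.
Dissonant first, consonant once the harmony catches up: the note simply arrives early — an anticipation. (The reverse timing, consonant first and dissonant after the change, would be a suspension or retardation.)

Anticipation.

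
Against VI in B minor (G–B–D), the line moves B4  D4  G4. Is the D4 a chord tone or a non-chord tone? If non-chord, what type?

G major triad contains G, B, D; D is the fifth, so it is a chord tone.

Chord tone (the fifth of G major triad).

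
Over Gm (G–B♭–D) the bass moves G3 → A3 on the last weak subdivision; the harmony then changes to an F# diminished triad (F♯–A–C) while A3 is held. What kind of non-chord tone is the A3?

A3 is an anticipation.

The harmony at that moment is G minor triad (G, B♭, D); A3 is not a chord tone.
It is approached by step up from G3 and then sustained as the same pitch into the next harmony.
Arriving early and becoming a chord tone when the harmony changes — an anticipation.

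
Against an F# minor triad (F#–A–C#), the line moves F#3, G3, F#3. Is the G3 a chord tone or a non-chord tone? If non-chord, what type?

Non-chord tone — a neighbor tone.

The harmony at that moment is F# minor triad (F#, A, C#); G3 is not a chord tone.
It is approached by step up from F#3 and left by step down to F#3.
Step away and step back to the same note — a neighbor tone (upper neighbor).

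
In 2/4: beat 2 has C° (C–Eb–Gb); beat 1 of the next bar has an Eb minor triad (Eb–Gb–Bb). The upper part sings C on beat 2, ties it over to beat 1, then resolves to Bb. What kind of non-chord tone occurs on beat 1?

The harmony at that moment is Eb minor triad (Eb, Gb, Bb); C is not a chord tone.
It is held over (the same pitch as the preceding C) and left by step down to Bb.
Held over from the previous chord and resolving down by step — a suspension.

Suspension.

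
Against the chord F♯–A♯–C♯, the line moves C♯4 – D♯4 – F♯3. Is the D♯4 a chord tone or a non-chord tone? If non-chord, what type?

Non-chord tone — an escape tone.

The harmony at that moment is F♯ major triad (F♯, A♯, C♯); D♯4 is not a chord tone.
It is approached by step up from C♯4 and left by leap down to F♯3.
Step in, leap out — an escape tone.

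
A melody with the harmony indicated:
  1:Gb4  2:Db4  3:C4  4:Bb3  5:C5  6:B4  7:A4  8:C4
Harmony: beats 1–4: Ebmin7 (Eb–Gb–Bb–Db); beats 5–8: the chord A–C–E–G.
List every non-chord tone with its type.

The harmony at that moment is Eb minor seventh chord (Eb, Gb, Bb, Db); C4 is not a chord tone.
It is approached by step down from Db4 and left by step down to Bb3.
Step in, step out in the same direction — a passing tone.
The harmony at that moment is A minor seventh chord (A, C, E, G); B4 is not a chord tone.
It is approached by step down from C5 and left by step down to A4.
Step in, step out in the same direction — a passing tone.

C4 (beat 3) — passing tone; B4 (beat 6) — passing tone.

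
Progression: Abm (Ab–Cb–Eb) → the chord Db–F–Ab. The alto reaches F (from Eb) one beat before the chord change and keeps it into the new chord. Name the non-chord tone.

The harmony at that moment is Ab minor triad (Ab, Cb, Eb); F is not a chord tone.
It is approached by step up from Eb and then sustained as the same pitch into the next harmony.
Arriving early and becoming a chord tone when the harmony changes — an anticipation.

F is an anticipation.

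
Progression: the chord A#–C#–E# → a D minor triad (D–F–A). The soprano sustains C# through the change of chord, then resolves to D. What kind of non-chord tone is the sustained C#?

C# is a retardation.

The harmony at that moment is D minor triad (D, F, A); C# is not a chord tone.
It is held over (the same pitch as the preceding C#) and left by step up to D.
Held over from the previous chord and resolving up by step — a retardation.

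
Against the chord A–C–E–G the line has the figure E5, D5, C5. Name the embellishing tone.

The harmony at that moment is A minor seventh chord (A, C, E, G); D5 is not a chord tone.
It is approached by step down from E5 and left by step down to C5.
Step in, step out in the same direction — a passing tone.

D5 is a passing tone.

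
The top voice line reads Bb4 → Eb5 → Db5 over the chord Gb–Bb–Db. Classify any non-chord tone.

Eb5 is an appoggiatura.

The harmony at that moment is Gb major triad (Gb, Bb, Db); Eb5 is not a chord tone.
It is approached by leap up from Bb4 and left by step down to Db5.
Leap in, step out — an appoggiatura.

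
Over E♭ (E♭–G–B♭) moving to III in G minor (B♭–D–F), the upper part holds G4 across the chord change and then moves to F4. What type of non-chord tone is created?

G4 is a suspension.

The harmony at that moment is B♭ major triad (B♭, D, F); G4 is not a chord tone.
It is held over (the same pitch as the preceding G4) and left by step down to F4.
Held over from the previous chord and resolving down by step — a suspension.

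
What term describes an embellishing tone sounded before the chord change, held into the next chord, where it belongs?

Anticipation.

Approach: ahead of the chord change (typically by step), so it is dissonant against the current harmony. Departure: none — the same pitch is restated or held and is a chord tone of the new harmony.
Dissonant first, consonant once the harmony catches up: the note simply arrives early — an anticipation. (The reverse timing, consonant first and dissonant after the change, would be a suspension or retardation.)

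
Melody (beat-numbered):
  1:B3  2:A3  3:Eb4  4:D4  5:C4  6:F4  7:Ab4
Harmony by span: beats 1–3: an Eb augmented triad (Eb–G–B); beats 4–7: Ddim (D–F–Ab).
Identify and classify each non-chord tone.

A3 (beat 2) — escape tone; C4 (beat 5) — escape tone.

The harmony at that moment is Eb augmented triad (Eb, G, B); A3 is not a chord tone.
It is approached by step down from B3 and left by leap up to Eb4.
Step in, leap out — an escape tone.
The harmony at that moment is D diminished triad (D, F, Ab); C4 is not a chord tone.
It is approached by step down from D4 and left by leap up to F4.
Step in, leap out — an escape tone.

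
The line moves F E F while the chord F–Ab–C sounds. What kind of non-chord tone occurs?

The harmony at that moment is F minor triad (F, Ab, C); E is not a chord tone.
It is approached by step down from F and left by step up to F.
Step away and step back to the same note — a neighbor tone (lower neighbor).

E is a neighbor tone.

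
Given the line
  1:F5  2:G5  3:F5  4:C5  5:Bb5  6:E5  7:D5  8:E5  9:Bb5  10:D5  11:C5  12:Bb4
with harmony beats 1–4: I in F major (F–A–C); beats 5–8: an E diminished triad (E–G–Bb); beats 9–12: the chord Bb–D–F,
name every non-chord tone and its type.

The harmony at that moment is F major triad (F, A, C); G5 is not a chord tone.
It is approached by step up from F5 and left by step down to F5.
Step away and step back to the same note — a neighbor tone (upper neighbor).
The harmony at that moment is E diminished triad (E, G, Bb); D5 is not a chord tone.
It is approached by step down from E5 and left by step up to E5.
Step away and step back to the same note — a neighbor tone (lower neighbor).
The harmony at that moment is Bb major triad (Bb, D, F); C5 is not a chord tone.
It is approached by step down from D5 and left by step down to Bb4.
Step in, step out in the same direction — a passing tone.

G5 (beat 2) — neighbor tone; D5 (beat 7) — neighbor tone; C5 (beat 11) — passing tone.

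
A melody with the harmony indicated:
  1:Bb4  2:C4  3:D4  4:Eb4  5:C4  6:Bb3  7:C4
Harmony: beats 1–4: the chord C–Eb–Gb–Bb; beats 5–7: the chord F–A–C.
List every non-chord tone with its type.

D4 (beat 3) — passing tone; Bb3 (beat 6) — neighbor tone.

The harmony at that moment is C half-diminished seventh chord (C, Eb, Gb, Bb); D4 is not a chord tone.
It is approached by step up from C4 and left by step up to Eb4.
Step in, step out in the same direction — a passing tone.
The harmony at that moment is F major triad (F, A, C); Bb3 is not a chord tone.
It is approached by step down from C4 and left by step up to C4.
Step away and step back to the same note — a neighbor tone (lower neighbor).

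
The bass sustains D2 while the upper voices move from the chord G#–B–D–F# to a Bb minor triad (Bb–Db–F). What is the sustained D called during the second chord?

The harmony at that moment is Bb minor triad (Bb, Db, F); D2 is not a chord tone.
It is held over (the same pitch as the preceding D2) and then sustained as the same pitch into the next harmony.
Sustained through a change of harmony — a pedal tone.

Pedal tone (pedal point).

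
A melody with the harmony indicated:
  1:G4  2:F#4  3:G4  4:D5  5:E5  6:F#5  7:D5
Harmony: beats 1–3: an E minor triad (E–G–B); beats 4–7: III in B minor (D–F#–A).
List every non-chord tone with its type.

The harmony at that moment is E minor triad (E, G, B); F#4 is not a chord tone.
It is approached by step down from G4 and left by step up to G4.
Step away and step back to the same note — a neighbor tone (lower neighbor).
The harmony at that moment is D major triad (D, F#, A); E5 is not a chord tone.
It is approached by step up from D5 and left by step up to F#5.
Step in, step out in the same direction — a passing tone.

F#4 (beat 2) — neighbor tone; E5 (beat 5) — passing tone.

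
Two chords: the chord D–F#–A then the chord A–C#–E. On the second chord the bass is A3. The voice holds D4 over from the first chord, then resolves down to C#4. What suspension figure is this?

At the second chord the bass is A3. The suspended D4 lies a fourth above the bass; after resolving down by step to C#4, the interval above the bass becomes a third.
Suspension figures are named by those two intervals: 4–3.

4–3 suspension.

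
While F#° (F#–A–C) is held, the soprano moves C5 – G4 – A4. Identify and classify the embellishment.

The harmony at that moment is F# diminished triad (F#, A, C); G4 is not a chord tone.
It is approached by leap down from C5 and left by step up to A4.
Leap in, step out — an appoggiatura.

G4 is an appoggiatura.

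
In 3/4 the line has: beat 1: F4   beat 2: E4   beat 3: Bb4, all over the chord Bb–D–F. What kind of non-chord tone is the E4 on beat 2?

The harmony at that moment is Bb major triad (Bb, D, F); E4 is not a chord tone.
It is approached by step down from F4 and left by leap up to Bb4.
Step in, leap out, on a weak beat — an escape tone.

Escape tone.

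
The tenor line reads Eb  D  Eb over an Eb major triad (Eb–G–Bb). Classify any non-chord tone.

The harmony at that moment is Eb major triad (Eb, G, Bb); D is not a chord tone.
It is approached by step down from Eb and left by step up to Eb.
Step away and step back to the same note — a neighbor tone (lower neighbor).

D is a neighbor tone.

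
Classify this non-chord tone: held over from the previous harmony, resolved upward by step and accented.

Approach: by preparation — the pitch is first a chord tone, then held (tied or repeated) while the harmony changes under it. Departure: up by step. Metric position: strong.
A prepared dissonance that resolves upward by step — a retardation. (The same figure resolving downward would be a suspension.)

Retardation.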